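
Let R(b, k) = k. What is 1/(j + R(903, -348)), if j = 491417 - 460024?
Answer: 1/31045 ≈ 3.2211e-5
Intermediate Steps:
j = 31393
1/(j + R(903, -348)) = 1/(31393 - 348) = 1/31045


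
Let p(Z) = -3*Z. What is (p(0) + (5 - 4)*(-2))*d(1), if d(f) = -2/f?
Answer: 4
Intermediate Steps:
(p(0) + (5 - 4)*(-2))*d(1) = (-3*0 + (5 - 4)*(-2))*(-2/1) = (0 + 1*(-2))*(-2*1) = (0 - 2)*(-2) = -2*(-2) = 4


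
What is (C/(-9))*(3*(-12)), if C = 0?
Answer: 0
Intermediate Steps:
(C/(-9))*(3*(-12)) = (0/(-9))*(3*(-12)) = (0*(-⅑))*(-36) = 0*(-36) = 0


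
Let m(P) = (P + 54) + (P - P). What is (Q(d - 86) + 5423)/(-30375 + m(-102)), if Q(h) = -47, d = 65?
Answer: -1792/10141 ≈ -0.17671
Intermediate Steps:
m(P) = 54 + P (m(P) = (54 + P) + 0 = 54 + P)
(Q(d - 86) + 5423)/(-30375 + m(-102)) = (-47 + 5423)/(-30375 + (54 - 102)) = 5376/(-30375 - 48) = 5376/(-30423) = 5376*(-1/30423) = -1792/10141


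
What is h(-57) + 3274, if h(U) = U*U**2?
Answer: -181919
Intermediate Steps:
h(U) = U**3
h(-57) + 3274 = (-57)**3 + 3274 = -185193 + 3274 = -181919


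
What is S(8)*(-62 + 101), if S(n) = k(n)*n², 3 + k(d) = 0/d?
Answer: -7488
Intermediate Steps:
k(d) = -3 (k(d) = -3 + 0/d = -3 + 0 = -3)
S(n) = -3*n²
S(8)*(-62 + 101) = (-3*8²)*(-62 + 101) = -3*64*39 = -192*39 = -7488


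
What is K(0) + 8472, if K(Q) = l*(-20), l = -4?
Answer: 8552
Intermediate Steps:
K(Q) = 80 (K(Q) = -4*(-20) = 80)
K(0) + 8472 = 80 + 8472 = 8552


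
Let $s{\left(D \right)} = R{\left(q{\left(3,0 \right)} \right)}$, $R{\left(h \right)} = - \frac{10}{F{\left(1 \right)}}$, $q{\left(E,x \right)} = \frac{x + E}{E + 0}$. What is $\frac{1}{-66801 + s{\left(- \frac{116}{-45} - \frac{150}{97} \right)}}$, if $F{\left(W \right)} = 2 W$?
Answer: $- \frac{1}{66806} \approx -1.4969 \cdot 10^{-5}$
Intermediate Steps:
$q{\left(E,x \right)} = \frac{E + x}{E}$
$R{\left(h \right)} = -5$ ($R{\left(h \right)} = - \frac{10}{2 \cdot 1} = - \frac{10}{2} = \left(-10\right) \frac{1}{2} = -5$)
$s{\left(D \right)} = -5$
$\frac{1}{-66801 + s{\left(- \frac{116}{-45} - \frac{150}{97} \right)}} = \frac{1}{-66801 - 5} = \frac{1}{-66806} = - \frac{1}{66806}$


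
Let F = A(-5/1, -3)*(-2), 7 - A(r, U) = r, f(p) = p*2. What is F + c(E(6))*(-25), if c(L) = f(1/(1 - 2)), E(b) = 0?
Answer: 26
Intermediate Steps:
f(p) = 2*p
A(r, U) = 7 - r
c(L) = -2 (c(L) = 2/(1 - 2) = 2/(-1) = 2*(-1) = -2)
F = -24 (F = (7 - (-5)/1)*(-2) = (7 - (-5))*(-2) = (7 - 1*(-5))*(-2) = (7 + 5)*(-2) = 12*(-2) = -24)
F + c(E(6))*(-25) = -24 - 2*(-25) = -24 + 50 = 26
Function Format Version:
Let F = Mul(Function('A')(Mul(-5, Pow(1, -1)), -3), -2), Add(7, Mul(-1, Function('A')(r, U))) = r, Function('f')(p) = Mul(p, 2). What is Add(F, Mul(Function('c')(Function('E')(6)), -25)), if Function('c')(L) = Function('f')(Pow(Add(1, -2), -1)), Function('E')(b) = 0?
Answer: 26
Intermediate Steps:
Function('f')(p) = Mul(2, p)
Function('A')(r, U) = Add(7, Mul(-1, r))
Function('c')(L) = -2 (Function('c')(L) = Mul(2, Pow(Add(1, -2), -1)) = Mul(2, Pow(-1, -1)) = Mul(2, -1) = -2)
F = -24 (F = Mul(Add(7, Mul(-1, Mul(-5, Pow(1, -1)))), -2) = Mul(Add(7, Mul(-1, Mul(-5, 1))), -2) = Mul(Add(7, Mul(-1, -5)), -2) = Mul(Add(7, 5), -2) = Mul(12, -2) = -24)
Add(F, Mul(Function('c')(Function('E')(6)), -25)) = Add(-24, Mul(-2, -25)) = Add(-24, 50) = 26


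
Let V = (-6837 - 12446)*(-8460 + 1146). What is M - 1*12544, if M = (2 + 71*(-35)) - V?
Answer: -141050889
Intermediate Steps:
V = 141035862 (V = -19283*(-7314) = 141035862)
M = -141038345 (M = (2 + 71*(-35)) - 1*141035862 = (2 - 2485) - 141035862 = -2483 - 141035862 = -141038345)
M - 1*12544 = -141038345 - 1*12544 = -141038345 - 12544 = -141050889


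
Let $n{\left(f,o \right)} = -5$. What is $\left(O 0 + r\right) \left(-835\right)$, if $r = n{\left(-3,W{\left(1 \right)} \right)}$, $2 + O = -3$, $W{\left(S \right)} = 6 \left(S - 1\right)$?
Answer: $4175$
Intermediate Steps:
$W{\left(S \right)} = -6 + 6 S$ ($W{\left(S \right)} = 6 \left(-1 + S\right) = -6 + 6 S$)
$O = -5$ ($O = -2 - 3 = -5$)
$r = -5$
$\left(O 0 + r\right) \left(-835\right) = \left(\left(-5\right) 0 - 5\right) \left(-835\right) = \left(0 - 5\right) \left(-835\right) = \left(-5\right) \left(-835\right) = 4175$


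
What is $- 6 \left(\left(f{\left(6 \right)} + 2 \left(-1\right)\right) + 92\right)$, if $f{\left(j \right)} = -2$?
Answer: $-528$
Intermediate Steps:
$- 6 \left(\left(f{\left(6 \right)} + 2 \left(-1\right)\right) + 92\right) = - 6 \left(\left(-2 + 2 \left(-1\right)\right) + 92\right) = - 6 \left(\left(-2 - 2\right) + 92\right) = - 6 \left(-4 + 92\right) = \left(-6\right) 88 = -528$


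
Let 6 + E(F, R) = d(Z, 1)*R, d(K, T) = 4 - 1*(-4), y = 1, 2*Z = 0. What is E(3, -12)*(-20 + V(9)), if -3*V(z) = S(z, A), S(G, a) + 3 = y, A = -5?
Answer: 1972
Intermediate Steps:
Z = 0 (Z = (½)*0 = 0)
d(K, T) = 8 (d(K, T) = 4 + 4 = 8)
E(F, R) = -6 + 8*R
S(G, a) = -2 (S(G, a) = -3 + 1 = -2)
V(z) = ⅔ (V(z) = -⅓*(-2) = ⅔)
E(3, -12)*(-20 + V(9)) = (-6 + 8*(-12))*(-20 + ⅔) = (-6 - 96)*(-58/3) = -102*(-58/3) = 1972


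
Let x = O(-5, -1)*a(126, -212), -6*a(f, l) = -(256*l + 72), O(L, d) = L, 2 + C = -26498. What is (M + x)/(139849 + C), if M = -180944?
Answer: -407332/340047 ≈ -1.1979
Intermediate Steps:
C = -26500 (C = -2 - 26498 = -26500)
a(f, l) = 12 + 128*l/3 (a(f, l) = -(-1)*(256*l + 72)/6 = -(-1)*(72 + 256*l)/6 = -(-72 - 256*l)/6 = 12 + 128*l/3)
x = 135500/3 (x = -5*(12 + (128/3)*(-212)) = -5*(12 - 27136/3) = -5*(-27100/3) = 135500/3 ≈ 45167.)
(M + x)/(139849 + C) = (-180944 + 135500/3)/(139849 - 26500) = -407332/3/113349 = -407332/3*1/113349 = -407332/340047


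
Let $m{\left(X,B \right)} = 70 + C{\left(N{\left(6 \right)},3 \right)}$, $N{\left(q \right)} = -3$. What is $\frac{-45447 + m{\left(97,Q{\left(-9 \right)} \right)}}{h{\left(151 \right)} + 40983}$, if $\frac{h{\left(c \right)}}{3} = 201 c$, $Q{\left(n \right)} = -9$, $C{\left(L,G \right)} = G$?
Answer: $- \frac{22687}{66018} \approx -0.34365$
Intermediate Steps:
$h{\left(c \right)} = 603 c$ ($h{\left(c \right)} = 3 \cdot 201 c = 603 c$)
$m{\left(X,B \right)} = 73$ ($m{\left(X,B \right)} = 70 + 3 = 73$)
$\frac{-45447 + m{\left(97,Q{\left(-9 \right)} \right)}}{h{\left(151 \right)} + 40983} = \frac{-45447 + 73}{603 \cdot 151 + 40983} = - \frac{45374}{91053 + 40983} = - \frac{45374}{132036} = \left(-45374\right) \frac{1}{132036} = - \frac{22687}{66018}$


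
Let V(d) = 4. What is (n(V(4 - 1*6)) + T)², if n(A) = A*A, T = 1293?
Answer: 1713481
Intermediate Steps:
n(A) = A²
(n(V(4 - 1*6)) + T)² = (4² + 1293)² = (16 + 1293)² = 1309² = 1713481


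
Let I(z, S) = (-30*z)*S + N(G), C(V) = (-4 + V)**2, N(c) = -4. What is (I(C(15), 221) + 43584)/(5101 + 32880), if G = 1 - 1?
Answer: -758650/37981 ≈ -19.974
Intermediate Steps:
G = 0
I(z, S) = -4 - 30*S*z (I(z, S) = (-30*z)*S - 4 = -30*S*z - 4 = -4 - 30*S*z)
(I(C(15), 221) + 43584)/(5101 + 32880) = ((-4 - 30*221*(-4 + 15)**2) + 43584)/(5101 + 32880) = ((-4 - 30*221*11**2) + 43584)/37981 = ((-4 - 30*221*121) + 43584)*(1/37981) = ((-4 - 802230) + 43584)*(1/37981) = (-802234 + 43584)*(1/37981) = -758650*1/37981 = -758650/37981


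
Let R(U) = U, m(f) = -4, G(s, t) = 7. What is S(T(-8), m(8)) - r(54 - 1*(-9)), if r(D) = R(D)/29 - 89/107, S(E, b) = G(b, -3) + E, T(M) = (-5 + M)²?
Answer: 541968/3103 ≈ 174.66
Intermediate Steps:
S(E, b) = 7 + E
r(D) = -89/107 + D/29 (r(D) = D/29 - 89/107 = -89/107 + D/29)
S(T(-8), m(8)) - r(54 - 1*(-9)) = (7 + (-5 - 8)²) - (-89/107 + (54 - 1*(-9))/29) = (7 + (-13)²) - (-89/107 + (54 + 9)/29) = (7 + 169) - (-89/107 + (1/29)*63) = 176 - (-89/107 + 63/29) = 176 - 1*4160/3103 = 176 - 4160/3103 = 541968/3103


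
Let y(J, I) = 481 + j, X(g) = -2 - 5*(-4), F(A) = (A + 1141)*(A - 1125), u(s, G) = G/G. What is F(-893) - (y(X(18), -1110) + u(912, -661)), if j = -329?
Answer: -500617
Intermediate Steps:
u(s, G) = 1
F(A) = (-1125 + A)*(1141 + A) (F(A) = (1141 + A)*(-1125 + A) = (-1125 + A)*(1141 + A))
X(g) = 18 (X(g) = -2 + 20 = 18)
y(J, I) = 152 (y(J, I) = 481 - 329 = 152)
F(-893) - (y(X(18), -1110) + u(912, -661)) = (-1283625 + (-893)² + 16*(-893)) - (152 + 1) = (-1283625 + 797449 - 14288) - 1*153 = -500464 - 153 = -500617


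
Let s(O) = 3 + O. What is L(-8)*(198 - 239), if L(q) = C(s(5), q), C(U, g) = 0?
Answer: 0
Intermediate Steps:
L(q) = 0
L(-8)*(198 - 239) = 0*(198 - 239) = 0*(-41) = 0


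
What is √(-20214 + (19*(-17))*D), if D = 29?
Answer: I*√29581 ≈ 171.99*I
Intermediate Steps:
√(-20214 + (19*(-17))*D) = √(-20214 + (19*(-17))*29) = √(-20214 - 323*29) = √(-20214 - 9367) = √(-29581) = I*√29581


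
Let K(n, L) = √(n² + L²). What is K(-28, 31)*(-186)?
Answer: -186*√1745 ≈ -7769.8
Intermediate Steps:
K(n, L) = √(L² + n²)
K(-28, 31)*(-186) = √(31² + (-28)²)*(-186) = √(961 + 784)*(-186) = √1745*(-186) = -186*√1745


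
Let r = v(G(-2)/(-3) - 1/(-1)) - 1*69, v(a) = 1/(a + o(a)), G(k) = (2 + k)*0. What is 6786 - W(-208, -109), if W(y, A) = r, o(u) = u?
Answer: 13709/2 ≈ 6854.5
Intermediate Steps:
G(k) = 0
v(a) = 1/(2*a) (v(a) = 1/(a + a) = 1/(2*a))
r = -137/2 (r = 1/(2*(0/(-3) - 1/(-1))) - 1*69 = 1/(2*(0*(-⅓) - 1*(-1))) - 69 = 1/(2*(0 + 1)) - 69 = (½)/1 - 69 = (½)*1 - 69 = ½ - 69 = -137/2 ≈ -68.500)
W(y, A) = -137/2
6786 - W(-208, -109) = 6786 - 1*(-137/2) = 6786 + 137/2 = 13709/2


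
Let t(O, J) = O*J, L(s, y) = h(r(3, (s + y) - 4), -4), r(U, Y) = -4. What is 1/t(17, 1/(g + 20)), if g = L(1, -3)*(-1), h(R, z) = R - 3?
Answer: 27/17 ≈ 1.5882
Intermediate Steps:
h(R, z) = -3 + R
L(s, y) = -7 (L(s, y) = -3 - 4 = -7)
g = 7 (g = -7*(-1) = 7)
t(O, J) = J*O
1/t(17, 1/(g + 20)) = 1/(17/(7 + 20)) = 1/(17/27) = 27/17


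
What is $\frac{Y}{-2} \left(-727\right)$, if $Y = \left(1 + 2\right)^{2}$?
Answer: $\frac{6543}{2} \approx 3271.5$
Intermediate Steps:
$Y = 9$ ($Y = 3^{2} = 9$)
$\frac{Y}{-2} \left(-727\right) = \frac{9}{-2} \left(-727\right) = 9 \left(- \frac{1}{2}\right) \left(-727\right) = \left(- \frac{9}{2}\right) \left(-727\right) = \frac{6543}{2}$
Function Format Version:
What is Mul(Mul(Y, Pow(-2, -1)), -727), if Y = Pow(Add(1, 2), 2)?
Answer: Rational(6543, 2) ≈ 3271.5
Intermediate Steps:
Y = 9 (Y = Pow(3, 2) = 9)
Mul(Mul(Y, Pow(-2, -1)), -727) = Mul(Mul(9, Pow(-2, -1)), -727) = Mul(Mul(9, Rational(-1, 2)), -727) = Mul(Rational(-9, 2), -727) = Rational(6543, 2)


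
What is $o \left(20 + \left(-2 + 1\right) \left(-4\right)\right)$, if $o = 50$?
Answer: $1200$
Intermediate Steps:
$o \left(20 + \left(-2 + 1\right) \left(-4\right)\right) = 50 \left(20 + \left(-2 + 1\right) \left(-4\right)\right) = 50 \left(20 - -4\right) = 50 \left(20 + 4\right) = 50 \cdot 24 = 1200$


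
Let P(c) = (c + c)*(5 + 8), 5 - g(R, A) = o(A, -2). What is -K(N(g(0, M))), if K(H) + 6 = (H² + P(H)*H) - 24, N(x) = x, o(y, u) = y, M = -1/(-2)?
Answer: -2067/4 ≈ -516.75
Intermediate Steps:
M = ½ (M = -1*(-½) = ½ ≈ 0.50000)
g(R, A) = 5 - A
P(c) = 26*c (P(c) = (2*c)*13 = 26*c)
K(H) = -30 + 27*H² (K(H) = -6 + ((H² + (26*H)*H) - 24) = -6 + ((H² + 26*H²) - 24) = -6 + (27*H² - 24) = -6 + (-24 + 27*H²) = -30 + 27*H²)
-K(N(g(0, M))) = -(-30 + 27*(5 - 1*½)²) = -(-30 + 27*(5 - ½)²) = -(-30 + 27*(9/2)²) = -(-30 + 27*(81/4)) = -(-30 + 2187/4) = -1*2067/4 = -2067/4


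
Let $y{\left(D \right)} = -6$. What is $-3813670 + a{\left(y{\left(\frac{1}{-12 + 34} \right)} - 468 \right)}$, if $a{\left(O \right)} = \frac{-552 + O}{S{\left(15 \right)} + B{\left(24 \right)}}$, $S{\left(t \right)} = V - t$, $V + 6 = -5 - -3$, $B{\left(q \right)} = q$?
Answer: $-3814696$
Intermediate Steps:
$V = -8$ ($V = -6 - 2 = -8$)
$S{\left(t \right)} = -8 - t$
$a{\left(O \right)} = -552 + O$ ($a{\left(O \right)} = \frac{-552 + O}{\left(-8 - 15\right) + 24} = \frac{-552 + O}{-23 + 24} = \frac{-552 + O}{1} = \left(-552 + O\right) 1 = -552 + O$)
$-3813670 + a{\left(y{\left(\frac{1}{-12 + 34} \right)} - 468 \right)} = -3813670 - 1026 = -3814696$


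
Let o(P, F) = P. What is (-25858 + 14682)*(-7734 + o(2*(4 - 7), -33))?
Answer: 86502240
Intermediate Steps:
(-25858 + 14682)*(-7734 + o(2*(4 - 7), -33)) = (-25858 + 14682)*(-7734 + 2*(4 - 7)) = -11176*(-7734 + 2*(-3)) = -11176*(-7734 - 6) = -11176*(-7740) = 86502240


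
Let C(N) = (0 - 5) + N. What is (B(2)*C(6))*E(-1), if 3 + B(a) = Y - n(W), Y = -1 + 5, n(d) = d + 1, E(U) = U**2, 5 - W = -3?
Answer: -8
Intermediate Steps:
W = 8 (W = 5 - 1*(-3) = 5 + 3 = 8)
n(d) = 1 + d
Y = 4
B(a) = -8 (B(a) = -3 + (4 - (1 + 8)) = -3 + (4 - 1*9) = -3 + (4 - 9) = -3 - 5 = -8)
C(N) = -5 + N
(B(2)*C(6))*E(-1) = -8*(-5 + 6)*(-1)**2 = -8*1*1 = -8*1 = -8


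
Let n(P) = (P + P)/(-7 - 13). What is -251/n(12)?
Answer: 1255/6 ≈ 209.17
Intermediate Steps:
n(P) = -P/10 (n(P) = (2*P)/(-20) = (2*P)*(-1/20) = -P/10)
-251/n(12) = -251/((-⅒*12)) = -251/(-6/5) = -251*(-⅚) = 1255/6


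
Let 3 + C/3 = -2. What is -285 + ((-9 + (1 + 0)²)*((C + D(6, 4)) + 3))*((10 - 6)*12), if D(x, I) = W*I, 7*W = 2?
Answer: 27189/7 ≈ 3884.1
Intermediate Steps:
W = 2/7 (W = (⅐)*2 = 2/7 ≈ 0.28571)
D(x, I) = 2*I/7
C = -15 (C = -9 + 3*(-2) = -9 - 6 = -15)
-285 + ((-9 + (1 + 0)²)*((C + D(6, 4)) + 3))*((10 - 6)*12) = -285 + ((-9 + (1 + 0)²)*((-15 + (2/7)*4) + 3))*((10 - 6)*12) = -285 + ((-9 + 1²)*((-15 + 8/7) + 3))*(4*12) = -285 + ((-9 + 1)*(-97/7 + 3))*48 = -285 - 8*(-76/7)*48 = -285 + (608/7)*48 = -285 + 29184/7 = 27189/7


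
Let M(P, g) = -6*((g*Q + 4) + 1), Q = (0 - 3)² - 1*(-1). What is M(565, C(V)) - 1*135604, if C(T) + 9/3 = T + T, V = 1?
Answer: -135574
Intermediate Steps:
C(T) = -3 + 2*T (C(T) = -3 + (T + T) = -3 + 2*T)
Q = 10 (Q = (-3)² + 1 = 9 + 1 = 10)
M(P, g) = -30 - 60*g (M(P, g) = -6*((g*10 + 4) + 1) = -6*((10*g + 4) + 1) = -6*((4 + 10*g) + 1) = -6*(5 + 10*g) = -30 - 60*g)
M(565, C(V)) - 1*135604 = (-30 - 60*(-3 + 2*1)) - 1*135604 = (-30 - 60*(-3 + 2)) - 135604 = (-30 - 60*(-1)) - 135604 = (-30 + 60) - 135604 = 30 - 135604 = -135574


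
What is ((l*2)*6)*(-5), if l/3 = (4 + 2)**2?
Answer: -6480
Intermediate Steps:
l = 108 (l = 3*(4 + 2)**2 = 3*6**2 = 3*36 = 108)
((l*2)*6)*(-5) = ((108*2)*6)*(-5) = (216*6)*(-5) = 1296*(-5) = -6480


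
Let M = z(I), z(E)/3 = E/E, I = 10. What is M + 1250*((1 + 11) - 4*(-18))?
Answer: 105003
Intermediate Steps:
z(E) = 3 (z(E) = 3*(E/E) = 3*1 = 3)
M = 3
M + 1250*((1 + 11) - 4*(-18)) = 3 + 1250*((1 + 11) - 4*(-18)) = 3 + 1250*(12 + 72) = 3 + 1250*84 = 3 + 105000 = 105003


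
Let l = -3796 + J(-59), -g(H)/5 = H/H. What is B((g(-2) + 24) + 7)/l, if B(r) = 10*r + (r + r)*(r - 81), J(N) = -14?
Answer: 260/381 ≈ 0.68242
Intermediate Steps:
g(H) = -5 (g(H) = -5*H/H = -5*1 = -5)
B(r) = 10*r + 2*r*(-81 + r) (B(r) = 10*r + (2*r)*(-81 + r) = 10*r + 2*r*(-81 + r))
l = -3810 (l = -3796 - 14 = -3810)
B((g(-2) + 24) + 7)/l = (2*((-5 + 24) + 7)*(-76 + ((-5 + 24) + 7)))/(-3810) = (2*(19 + 7)*(-76 + (19 + 7)))*(-1/3810) = (2*26*(-76 + 26))*(-1/3810) = (2*26*(-50))*(-1/3810) = -2600*(-1/3810) = 260/381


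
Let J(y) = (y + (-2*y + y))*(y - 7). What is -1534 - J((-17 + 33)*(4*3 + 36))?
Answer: -1534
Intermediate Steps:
J(y) = 0 (J(y) = (y - y)*(-7 + y) = 0*(-7 + y) = 0)
-1534 - J((-17 + 33)*(4*3 + 36)) = -1534 - 1*0 = -1534 + 0 = -1534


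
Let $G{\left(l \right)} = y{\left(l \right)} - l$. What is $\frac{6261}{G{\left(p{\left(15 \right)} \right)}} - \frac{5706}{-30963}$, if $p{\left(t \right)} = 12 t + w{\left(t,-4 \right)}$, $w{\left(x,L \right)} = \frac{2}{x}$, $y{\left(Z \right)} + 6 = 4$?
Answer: $- \frac{964100451}{28196972} \approx -34.192$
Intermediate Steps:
$y{\left(Z \right)} = -2$ ($y{\left(Z \right)} = -6 + 4 = -2$)
$p{\left(t \right)} = \frac{2}{t} + 12 t$ ($p{\left(t \right)} = 12 t + \frac{2}{t} = \frac{2}{t} + 12 t$)
$G{\left(l \right)} = -2 - l$
$\frac{6261}{G{\left(p{\left(15 \right)} \right)}} - \frac{5706}{-30963} = \frac{6261}{-2 - \left(\frac{2}{15} + 12 \cdot 15\right)} - \frac{5706}{-30963} = \frac{6261}{-2 - \left(2 \cdot \frac{1}{15} + 180\right)} - - \frac{1902}{10321} = \frac{6261}{-2 - \left(\frac{2}{15} + 180\right)} + \frac{1902}{10321} = \frac{6261}{-2 - \frac{2702}{15}} + \frac{1902}{10321} = \frac{6261}{- \frac{2732}{15}} + \frac{1902}{10321} = 6261 \left(- \frac{15}{2732}\right) + \frac{1902}{10321} = - \frac{93915}{2732} + \frac{1902}{10321} = - \frac{964100451}{28196972}$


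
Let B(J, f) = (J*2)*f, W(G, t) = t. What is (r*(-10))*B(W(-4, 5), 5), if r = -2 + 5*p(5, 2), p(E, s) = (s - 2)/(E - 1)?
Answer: 1000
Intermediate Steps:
p(E, s) = (-2 + s)/(-1 + E)
B(J, f) = 2*J*f (B(J, f) = (2*J)*f = 2*J*f)
r = -2 (r = -2 + 5*((-2 + 2)/(-1 + 5)) = -2 + 5*(0/4) = -2 + 5*((1/4)*0) = -2 + 5*0 = -2 + 0 = -2)
(r*(-10))*B(W(-4, 5), 5) = (-2*(-10))*(2*5*5) = 20*50 = 1000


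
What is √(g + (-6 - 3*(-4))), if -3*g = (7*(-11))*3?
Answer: √83 ≈ 9.1104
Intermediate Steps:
g = 77 (g = -7*(-11)*3/3 = -(-77)*3/3 = -⅓*(-231) = 77)
√(g + (-6 - 3*(-4))) = √(77 + (-6 - 3*(-4))) = √(77 + (-6 + 12)) = √(77 + 6) = √83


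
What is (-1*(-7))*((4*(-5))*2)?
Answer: -280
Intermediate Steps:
(-1*(-7))*((4*(-5))*2) = 7*(-20*2) = 7*(-40) = -280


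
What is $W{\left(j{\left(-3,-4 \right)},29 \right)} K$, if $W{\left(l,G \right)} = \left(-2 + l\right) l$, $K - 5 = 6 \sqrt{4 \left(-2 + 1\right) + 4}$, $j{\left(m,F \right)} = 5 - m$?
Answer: $240$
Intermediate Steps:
$K = 5$ ($K = 5 + 6 \sqrt{4 \left(-2 + 1\right) + 4} = 5 + 6 \sqrt{4 \left(-1\right) + 4} = 5 + 6 \sqrt{-4 + 4} = 5 + 6 \sqrt{0} = 5 + 6 \cdot 0 = 5 + 0 = 5$)
$W{\left(l,G \right)} = l \left(-2 + l\right)$
$W{\left(j{\left(-3,-4 \right)},29 \right)} K = \left(5 - -3\right) \left(-2 + \left(5 - -3\right)\right) 5 = \left(5 + 3\right) \left(-2 + \left(5 + 3\right)\right) 5 = 8 \left(-2 + 8\right) 5 = 8 \cdot 6 \cdot 5 = 48 \cdot 5 = 240$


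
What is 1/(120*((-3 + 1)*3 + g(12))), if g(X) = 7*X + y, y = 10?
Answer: 1/10560 ≈ 9.4697e-5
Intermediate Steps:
g(X) = 10 + 7*X (g(X) = 7*X + 10 = 10 + 7*X)
1/(120*((-3 + 1)*3 + g(12))) = 1/(120*((-3 + 1)*3 + (10 + 7*12))) = 1/(120*(-2*3 + (10 + 84))) = 1/(120*(-6 + 94)) = 1/(120*88) = 1/10560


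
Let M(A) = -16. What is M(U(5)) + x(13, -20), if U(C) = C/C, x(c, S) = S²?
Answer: 384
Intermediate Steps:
U(C) = 1
M(U(5)) + x(13, -20) = -16 + (-20)² = -16 + 400 = 384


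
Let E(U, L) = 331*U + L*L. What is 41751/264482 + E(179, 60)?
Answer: 16622470969/264482 ≈ 62849.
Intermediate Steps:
E(U, L) = L**2 + 331*U (E(U, L) = 331*U + L**2 = L**2 + 331*U)
41751/264482 + E(179, 60) = 41751/264482 + (60**2 + 331*179) = 41751*(1/264482) + (3600 + 59249) = 41751/264482 + 62849 = 16622470969/264482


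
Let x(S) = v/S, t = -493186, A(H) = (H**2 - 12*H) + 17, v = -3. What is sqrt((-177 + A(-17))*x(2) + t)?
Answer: I*sqrt(1974742)/2 ≈ 702.63*I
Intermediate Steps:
A(H) = 17 + H**2 - 12*H
x(S) = -3/S
sqrt((-177 + A(-17))*x(2) + t) = sqrt((-177 + (17 + (-17)**2 - 12*(-17)))*(-3/2) - 493186) = sqrt((-177 + (17 + 289 + 204))*(-3*1/2) - 493186) = sqrt((-177 + 510)*(-3/2) - 493186) = sqrt(333*(-3/2) - 493186) = sqrt(-999/2 - 493186) = sqrt(-987371/2) = I*sqrt(1974742)/2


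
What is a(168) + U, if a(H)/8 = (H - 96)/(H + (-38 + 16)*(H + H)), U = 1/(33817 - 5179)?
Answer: -15977/200466 ≈ -0.079699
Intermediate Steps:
U = 1/28638 ≈ 3.4919e-5
a(H) = -8*(-96 + H)/(43*H) (a(H) = 8*((H - 96)/(H + (-38 + 16)*(H + H))) = 8*((-96 + H)/(H - 44*H)) = 8*((-96 + H)/((-43*H))) = 8*((-96 + H)*(-1/(43*H))) = 8*(-(-96 + H)/(43*H)) = -8*(-96 + H)/(43*H))
a(168) + U = (8/43)*(96 - 1*168)/168 + 1/28638 = (8/43)*(1/168)*(96 - 168) + 1/28638 = (8/43)*(1/168)*(-72) + 1/28638 = -24/301 + 1/28638 = -15977/200466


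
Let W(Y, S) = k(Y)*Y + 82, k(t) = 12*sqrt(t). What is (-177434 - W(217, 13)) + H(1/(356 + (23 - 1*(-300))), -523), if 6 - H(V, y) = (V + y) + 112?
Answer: -120250222/679 - 2604*sqrt(217) ≈ -2.1546e+5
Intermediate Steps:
W(Y, S) = 82 + 12*Y**(3/2) (W(Y, S) = (12*sqrt(Y))*Y + 82 = 12*Y**(3/2) + 82 = 82 + 12*Y**(3/2))
H(V, y) = -106 - V - y (H(V, y) = 6 - ((V + y) + 112) = 6 - (112 + V + y) = 6 + (-112 - V - y) = -106 - V - y)
(-177434 - W(217, 13)) + H(1/(356 + (23 - 1*(-300))), -523) = (-177434 - (82 + 12*217**(3/2))) + (-106 - 1/(356 + (23 - 1*(-300))) - 1*(-523)) = (-177434 - (82 + 12*(217*sqrt(217)))) + (-106 - 1/(356 + (23 + 300)) + 523) = (-177434 - (82 + 2604*sqrt(217))) + (-106 - 1/(356 + 323) + 523) = (-177434 + (-82 - 2604*sqrt(217))) + (-106 - 1/679 + 523) = (-177516 - 2604*sqrt(217)) + (-106 - 1*1/679 + 523) = (-177516 - 2604*sqrt(217)) + (-106 - 1/679 + 523) = (-177516 - 2604*sqrt(217)) + 283142/679 = -120250222/679 - 2604*sqrt(217)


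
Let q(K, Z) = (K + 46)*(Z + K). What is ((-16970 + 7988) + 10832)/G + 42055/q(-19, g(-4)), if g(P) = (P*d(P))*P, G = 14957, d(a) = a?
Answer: -624870785/33518637 ≈ -18.642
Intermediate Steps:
g(P) = P³ (g(P) = (P*P)*P = P²*P = P³)
q(K, Z) = (46 + K)*(K + Z)
((-16970 + 7988) + 10832)/G + 42055/q(-19, g(-4)) = ((-16970 + 7988) + 10832)/14957 + 42055/((-19)² + 46*(-19) + 46*(-4)³ - 19*(-4)³) = (-8982 + 10832)*(1/14957) + 42055/(361 - 874 + 46*(-64) - 19*(-64)) = 1850*(1/14957) + 42055/(361 - 874 - 2944 + 1216) = 1850/14957 + 42055/(-2241) = 1850/14957 + 42055*(-1/2241) = 1850/14957 - 42055/2241 = -624870785/33518637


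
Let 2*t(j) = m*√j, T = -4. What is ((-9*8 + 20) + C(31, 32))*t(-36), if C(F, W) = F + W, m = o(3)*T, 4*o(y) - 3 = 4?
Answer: -231*I ≈ -231.0*I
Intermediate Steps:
o(y) = 7/4 (o(y) = ¾ + (¼)*4 = ¾ + 1 = 7/4)
m = -7 (m = (7/4)*(-4) = -7)
t(j) = -7*√j/2 (t(j) = (-7*√j)/2 = -7*√j/2)
((-9*8 + 20) + C(31, 32))*t(-36) = ((-9*8 + 20) + (31 + 32))*(-21*I) = ((-72 + 20) + 63)*(-21*I) = (-52 + 63)*(-21*I) = 11*(-21*I) = -231*I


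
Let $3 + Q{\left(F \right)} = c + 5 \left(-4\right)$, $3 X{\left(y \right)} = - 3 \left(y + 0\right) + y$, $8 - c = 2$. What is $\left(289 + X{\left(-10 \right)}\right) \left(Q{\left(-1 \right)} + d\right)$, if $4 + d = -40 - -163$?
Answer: $30158$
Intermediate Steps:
$c = 6$ ($c = 8 - 2 = 6$)
$X{\left(y \right)} = - \frac{2 y}{3}$ ($X{\left(y \right)} = \frac{- 3 \left(y + 0\right) + y}{3} = \frac{- 3 y + y}{3} = \frac{\left(-2\right) y}{3} = - \frac{2 y}{3}$)
$Q{\left(F \right)} = -17$ ($Q{\left(F \right)} = -3 + \left(6 + 5 \left(-4\right)\right) = -3 + \left(6 - 20\right) = -3 - 14 = -17$)
$d = 119$ ($d = -4 - -123 = -4 + \left(-40 + 163\right) = -4 + 123 = 119$)
$\left(289 + X{\left(-10 \right)}\right) \left(Q{\left(-1 \right)} + d\right) = \left(289 - - \frac{20}{3}\right) \left(-17 + 119\right) = \left(289 + \frac{20}{3}\right) 102 = \frac{887}{3} \cdot 102 = 30158$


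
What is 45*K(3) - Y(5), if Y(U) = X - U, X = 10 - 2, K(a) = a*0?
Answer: -3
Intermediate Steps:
K(a) = 0
X = 8
Y(U) = 8 - U
45*K(3) - Y(5) = 45*0 - (8 - 1*5) = 0 - (8 - 5) = 0 - 1*3 = 0 - 3 = -3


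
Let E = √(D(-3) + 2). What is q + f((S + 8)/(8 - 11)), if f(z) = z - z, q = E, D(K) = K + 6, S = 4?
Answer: √5 ≈ 2.2361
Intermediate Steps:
D(K) = 6 + K
E = √5 (E = √((6 - 3) + 2) = √(3 + 2) = √5 ≈ 2.2361)
q = √5 ≈ 2.2361
f(z) = 0
q + f((S + 8)/(8 - 11)) = √5 + 0 = √5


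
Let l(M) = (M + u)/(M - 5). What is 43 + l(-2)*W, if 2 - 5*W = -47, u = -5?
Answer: 264/5 ≈ 52.800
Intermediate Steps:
W = 49/5 (W = ⅖ - ⅕*(-47) = ⅖ + 47/5 = 49/5 ≈ 9.8000)
l(M) = 1 (l(M) = (M - 5)/(M - 5) = (-5 + M)/(-5 + M) = 1)
43 + l(-2)*W = 43 + 1*(49/5) = 43 + 49/5 = 264/5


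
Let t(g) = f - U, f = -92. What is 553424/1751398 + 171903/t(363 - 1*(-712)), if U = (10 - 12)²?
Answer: -50169573615/28022368 ≈ -1790.3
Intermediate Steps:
U = 4 (U = (-2)² = 4)
t(g) = -96 (t(g) = -92 - 1*4 = -92 - 4 = -96)
553424/1751398 + 171903/t(363 - 1*(-712)) = 553424/1751398 + 171903/(-96) = 553424*(1/1751398) + 171903*(-1/96) = 276712/875699 - 57301/32 = -50169573615/28022368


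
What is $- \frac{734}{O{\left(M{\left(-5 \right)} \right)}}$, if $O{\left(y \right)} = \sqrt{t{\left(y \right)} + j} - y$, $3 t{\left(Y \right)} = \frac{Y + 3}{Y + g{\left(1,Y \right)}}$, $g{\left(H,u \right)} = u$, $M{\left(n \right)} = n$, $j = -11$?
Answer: $- \frac{55050}{539} + \frac{1468 i \sqrt{615}}{539} \approx -102.13 + 67.542 i$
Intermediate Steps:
$t{\left(Y \right)} = \frac{3 + Y}{6 Y}$ ($t{\left(Y \right)} = \frac{\left(Y + 3\right) \frac{1}{Y + Y}}{3} = \frac{\left(3 + Y\right) \frac{1}{2 Y}}{3} = \frac{\frac{1}{2} \frac{1}{Y} \left(3 + Y\right)}{3} = \frac{3 + Y}{6 Y}$)
$O{\left(y \right)} = \sqrt{-11 + \frac{3 + y}{6 y}} - y$ ($O{\left(y \right)} = \sqrt{\frac{3 + y}{6 y} - 11} - y = \sqrt{-11 + \frac{3 + y}{6 y}} - y$)
$- \frac{734}{O{\left(M{\left(-5 \right)} \right)}} = - \frac{734}{\left(-1\right) \left(-5\right) + \frac{\sqrt{-390 + \frac{18}{-5}}}{6}} = - \frac{734}{5 + \frac{\sqrt{-390 + 18 \left(- \frac{1}{5}\right)}}{6}} = - \frac{734}{5 + \frac{\sqrt{-390 - \frac{18}{5}}}{6}} = - \frac{734}{5 + \frac{\sqrt{- \frac{1968}{5}}}{6}} = - \frac{734}{5 + \frac{\frac{4}{5} i \sqrt{615}}{6}} = - \frac{734}{5 + \frac{2 i \sqrt{615}}{15}}$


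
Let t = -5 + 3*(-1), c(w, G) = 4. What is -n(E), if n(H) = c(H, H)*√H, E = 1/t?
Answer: -I*√2 ≈ -1.4142*I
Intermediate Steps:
t = -8 (t = -5 - 3 = -8)
E = -⅛ (E = 1/(-8) = -⅛ ≈ -0.12500)
n(H) = 4*√H
-n(E) = -4*√(-⅛) = -4*I*√2/4 = -I*√2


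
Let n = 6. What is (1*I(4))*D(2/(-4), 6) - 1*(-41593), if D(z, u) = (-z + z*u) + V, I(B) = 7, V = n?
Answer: 83235/2 ≈ 41618.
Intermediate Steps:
V = 6
D(z, u) = 6 - z + u*z (D(z, u) = (-z + z*u) + 6 = (-z + u*z) + 6 = 6 - z + u*z)
(1*I(4))*D(2/(-4), 6) - 1*(-41593) = (1*7)*(6 - 2/(-4) + 6*(2/(-4))) - 1*(-41593) = 7*(6 - 2*(-1)/4 + 6*(2*(-¼))) + 41593 = 7*(6 - 1*(-½) + 6*(-½)) + 41593 = 7*(6 + ½ - 3) + 41593 = 7*(7/2) + 41593 = 49/2 + 41593 = 83235/2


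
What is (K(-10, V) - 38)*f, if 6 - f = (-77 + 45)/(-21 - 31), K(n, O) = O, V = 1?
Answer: -2590/13 ≈ -199.23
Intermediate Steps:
f = 70/13 (f = 6 - (-77 + 45)/(-21 - 31) = 6 - (-32)/(-52) = 6 - (-32)*(-1)/52 = 6 - 1*8/13 = 6 - 8/13 = 70/13 ≈ 5.3846)
(K(-10, V) - 38)*f = (1 - 38)*(70/13) = -37*70/13 = -2590/13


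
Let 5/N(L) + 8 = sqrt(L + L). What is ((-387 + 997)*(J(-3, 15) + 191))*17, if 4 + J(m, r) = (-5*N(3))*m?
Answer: 53125510/29 - 388875*sqrt(6)/29 ≈ 1.7991e+6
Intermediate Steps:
N(L) = 5/(-8 + sqrt(2)*sqrt(L)) (N(L) = 5/(-8 + sqrt(L + L)) = 5/(-8 + sqrt(2*L)) = 5/(-8 + sqrt(2)*sqrt(L)))
J(m, r) = -4 - 25*m/(-8 + sqrt(6)) (J(m, r) = -4 + (-25/(-8 + sqrt(2)*sqrt(3)))*m = -4 + (-25/(-8 + sqrt(6)))*m = -4 - 25*m/(-8 + sqrt(6)))
((-387 + 997)*(J(-3, 15) + 191))*17 = ((-387 + 997)*((-4 + (100/29)*(-3) + (25/58)*(-3)*sqrt(6)) + 191))*17 = (610*((-4 - 300/29 - 75*sqrt(6)/58) + 191))*17 = (610*((-416/29 - 75*sqrt(6)/58) + 191))*17 = (610*(5123/29 - 75*sqrt(6)/58))*17 = (3125030/29 - 22875*sqrt(6)/29)*17 = 53125510/29 - 388875*sqrt(6)/29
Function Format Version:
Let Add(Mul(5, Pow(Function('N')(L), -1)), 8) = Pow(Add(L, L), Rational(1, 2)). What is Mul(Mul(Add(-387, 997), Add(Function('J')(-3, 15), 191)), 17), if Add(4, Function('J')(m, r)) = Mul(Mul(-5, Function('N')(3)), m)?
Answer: Add(Rational(53125510, 29), Mul(Rational(-388875, 29), Pow(6, Rational(1, 2)))) ≈ 1.7991e+6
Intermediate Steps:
Function('N')(L) = Mul(5, Pow(Add(-8, Mul(Pow(2, Rational(1, 2)), Pow(L, Rational(1, 2)))), -1)) (Function('N')(L) = Mul(5, Pow(Add(-8, Pow(Add(L, L), Rational(1, 2))), -1)) = Mul(5, Pow(Add(-8, Pow(Mul(2, L), Rational(1, 2))), -1)) = Mul(5, Pow(Add(-8, Mul(Pow(2, Rational(1, 2)), Pow(L, Rational(1, 2)))), -1)))
Function('J')(m, r) = Add(-4, Mul(-25, m, Pow(Add(-8, Pow(6, Rational(1, 2))), -1))) (Function('J')(m, r) = Add(-4, Mul(Mul(-5, Mul(5, Pow(Add(-8, Mul(Pow(2, Rational(1, 2)), Pow(3, Rational(1, 2)))), -1))), m)) = Add(-4, Mul(Mul(-5, Mul(5, Pow(Add(-8, Pow(6, Rational(1, 2))), -1))), m)) = Add(-4, Mul(Mul(-25, Pow(Add(-8, Pow(6, Rational(1, 2))), -1)), m)) = Add(-4, Mul(-25, m, Pow(Add(-8, Pow(6, Rational(1, 2))), -1))))
Mul(Mul(Add(-387, 997), Add(Function('J')(-3, 15), 191)), 17) = Mul(Mul(Add(-387, 997), Add(Add(-4, Mul(Rational(100, 29), -3), Mul(Rational(25, 58), -3, Pow(6, Rational(1, 2)))), 191)), 17) = Mul(Mul(610, Add(Add(-4, Rational(-300, 29), Mul(Rational(-75, 58), Pow(6, Rational(1, 2)))), 191)), 17) = Mul(Mul(610, Add(Add(Rational(-416, 29), Mul(Rational(-75, 58), Pow(6, Rational(1, 2)))), 191)), 17) = Mul(Mul(610, Add(Rational(5123, 29), Mul(Rational(-75, 58), Pow(6, Rational(1, 2))))), 17) = Mul(Add(Rational(3125030, 29), Mul(Rational(-22875, 29), Pow(6, Rational(1, 2)))), 17) = Add(Rational(53125510, 29), Mul(Rational(-388875, 29), Pow(6, Rational(1, 2))))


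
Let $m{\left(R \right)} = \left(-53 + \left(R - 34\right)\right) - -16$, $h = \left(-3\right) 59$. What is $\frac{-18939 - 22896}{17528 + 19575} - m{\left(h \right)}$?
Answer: $\frac{9159709}{37103} \approx 246.87$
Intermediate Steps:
$h = -177$
$m{\left(R \right)} = -71 + R$ ($m{\left(R \right)} = \left(-53 + \left(R - 34\right)\right) + 16 = \left(-53 + \left(-34 + R\right)\right) + 16 = \left(-87 + R\right) + 16 = -71 + R$)
$\frac{-18939 - 22896}{17528 + 19575} - m{\left(h \right)} = \frac{-18939 - 22896}{17528 + 19575} - \left(-71 - 177\right) = - \frac{41835}{37103} - -248 = \left(-41835\right) \frac{1}{37103} + 248 = - \frac{41835}{37103} + 248 = \frac{9159709}{37103}$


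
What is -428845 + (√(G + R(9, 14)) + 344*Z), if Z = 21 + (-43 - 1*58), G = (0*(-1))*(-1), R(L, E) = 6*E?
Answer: -456365 + 2*√21 ≈ -4.5636e+5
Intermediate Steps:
G = 0 (G = 0*(-1) = 0)
Z = -80 (Z = 21 + (-43 - 58) = 21 - 101 = -80)
-428845 + (√(G + R(9, 14)) + 344*Z) = -428845 + (√(0 + 6*14) + 344*(-80)) = -428845 + (√(0 + 84) - 27520) = -428845 + (√84 - 27520) = -428845 + (2*√21 - 27520) = -428845 + (-27520 + 2*√21) = -456365 + 2*√21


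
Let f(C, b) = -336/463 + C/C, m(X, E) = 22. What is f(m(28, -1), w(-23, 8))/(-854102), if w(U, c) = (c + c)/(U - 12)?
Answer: -127/395449226 ≈ -3.2115e-7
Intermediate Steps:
w(U, c) = 2*c/(-12 + U) (w(U, c) = (2*c)/(-12 + U) = 2*c/(-12 + U))
f(C, b) = 127/463 (f(C, b) = -336*1/463 + 1 = -336/463 + 1 = 127/463)
f(m(28, -1), w(-23, 8))/(-854102) = (127/463)/(-854102) = (127/463)*(-1/854102) = -127/395449226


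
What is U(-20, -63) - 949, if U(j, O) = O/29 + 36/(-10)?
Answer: -138442/145 ≈ -954.77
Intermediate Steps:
U(j, O) = -18/5 + O/29 (U(j, O) = O*(1/29) + 36*(-⅒) = O/29 - 18/5 = -18/5 + O/29)
U(-20, -63) - 949 = (-18/5 + (1/29)*(-63)) - 949 = (-18/5 - 63/29) - 949 = -837/145 - 949 = -138442/145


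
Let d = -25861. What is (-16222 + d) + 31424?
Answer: -10659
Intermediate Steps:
(-16222 + d) + 31424 = (-16222 - 25861) + 31424 = -42083 + 31424 = -10659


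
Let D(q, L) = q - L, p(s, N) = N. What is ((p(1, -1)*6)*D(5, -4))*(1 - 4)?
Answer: 162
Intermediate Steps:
((p(1, -1)*6)*D(5, -4))*(1 - 4) = ((-1*6)*(5 - 1*(-4)))*(1 - 4) = -6*(5 + 4)*(-3) = -6*9*(-3) = -54*(-3) = 162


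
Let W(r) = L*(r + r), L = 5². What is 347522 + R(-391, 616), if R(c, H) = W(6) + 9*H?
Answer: 353366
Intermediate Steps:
L = 25
W(r) = 50*r (W(r) = 25*(r + r) = 25*(2*r) = 50*r)
R(c, H) = 300 + 9*H (R(c, H) = 50*6 + 9*H = 300 + 9*H)
347522 + R(-391, 616) = 347522 + (300 + 9*616) = 347522 + (300 + 5544) = 347522 + 5844 = 353366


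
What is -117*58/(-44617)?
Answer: 6786/44617 ≈ 0.15209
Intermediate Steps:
-117*58/(-44617) = -6786*(-1/44617) = 6786/44617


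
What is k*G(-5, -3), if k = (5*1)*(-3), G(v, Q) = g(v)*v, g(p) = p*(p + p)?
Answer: 3750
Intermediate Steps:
g(p) = 2*p**2 (g(p) = p*(2*p) = 2*p**2)
G(v, Q) = 2*v**3 (G(v, Q) = (2*v**2)*v = 2*v**3)
k = -15 (k = 5*(-3) = -15)
k*G(-5, -3) = -30*(-5)**3 = -30*(-125) = -15*(-250) = 3750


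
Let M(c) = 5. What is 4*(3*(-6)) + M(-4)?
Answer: -67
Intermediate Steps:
4*(3*(-6)) + M(-4) = 4*(3*(-6)) + 5 = 4*(-18) + 5 = -72 + 5 = -67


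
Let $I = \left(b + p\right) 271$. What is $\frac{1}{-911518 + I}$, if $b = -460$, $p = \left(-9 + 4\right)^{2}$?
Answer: $- \frac{1}{1029403} \approx -9.7144 \cdot 10^{-7}$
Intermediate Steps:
$p = 25$ ($p = \left(-5\right)^{2} = 25$)
$I = -117885$ ($I = \left(-460 + 25\right) 271 = \left(-435\right) 271 = -117885$)
$\frac{1}{-911518 + I} = \frac{1}{-911518 - 117885} = \frac{1}{-1029403} = - \frac{1}{1029403}$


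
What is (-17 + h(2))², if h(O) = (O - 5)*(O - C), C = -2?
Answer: 841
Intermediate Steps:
h(O) = (-5 + O)*(2 + O) (h(O) = (O - 5)*(O - 1*(-2)) = (-5 + O)*(O + 2) = (-5 + O)*(2 + O))
(-17 + h(2))² = (-17 + (-10 + 2² - 3*2))² = (-17 + (-10 + 4 - 6))² = (-17 - 12)² = (-29)² = 841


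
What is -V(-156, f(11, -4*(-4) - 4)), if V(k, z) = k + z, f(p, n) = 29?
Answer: 127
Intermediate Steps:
-V(-156, f(11, -4*(-4) - 4)) = -(-156 + 29) = -1*(-127) = 127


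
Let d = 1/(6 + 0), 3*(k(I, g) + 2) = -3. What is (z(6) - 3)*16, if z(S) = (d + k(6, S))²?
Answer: 724/9 ≈ 80.444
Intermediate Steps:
k(I, g) = -3 (k(I, g) = -2 + (⅓)*(-3) = -2 - 1 = -3)
d = ⅙ (d = 1/6 = ⅙ ≈ 0.16667)
z(S) = 289/36 (z(S) = (⅙ - 3)² = (-17/6)² = 289/36)
(z(6) - 3)*16 = (289/36 - 3)*16 = (181/36)*16 = 724/9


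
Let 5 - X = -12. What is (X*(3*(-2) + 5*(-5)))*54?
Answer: -28458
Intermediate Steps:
X = 17 (X = 5 - 1*(-12) = 5 + 12 = 17)
(X*(3*(-2) + 5*(-5)))*54 = (17*(3*(-2) + 5*(-5)))*54 = (17*(-6 - 25))*54 = (17*(-31))*54 = -527*54 = -28458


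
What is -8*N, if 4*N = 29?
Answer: -58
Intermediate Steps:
N = 29/4 (N = (1/4)*29 = 29/4 ≈ 7.2500)
-8*N = -8*29/4 = -58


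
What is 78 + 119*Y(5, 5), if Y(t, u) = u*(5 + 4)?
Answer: 5433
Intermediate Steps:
Y(t, u) = 9*u (Y(t, u) = u*9 = 9*u)
78 + 119*Y(5, 5) = 78 + 119*(9*5) = 78 + 119*45 = 78 + 5355 = 5433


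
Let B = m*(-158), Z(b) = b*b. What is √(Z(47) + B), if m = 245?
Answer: 23*I*√69 ≈ 191.05*I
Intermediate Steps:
Z(b) = b²
B = -38710 (B = 245*(-158) = -38710)
√(Z(47) + B) = √(47² - 38710) = √(2209 - 38710) = √(-36501) = 23*I*√69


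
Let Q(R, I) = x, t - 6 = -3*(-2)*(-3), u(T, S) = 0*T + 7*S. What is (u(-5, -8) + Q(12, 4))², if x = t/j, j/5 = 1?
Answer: 85264/25 ≈ 3410.6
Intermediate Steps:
j = 5 (j = 5*1 = 5)
u(T, S) = 7*S (u(T, S) = 0 + 7*S = 7*S)
t = -12 (t = 6 - 3*(-2)*(-3) = 6 + 6*(-3) = 6 - 18 = -12)
x = -12/5 ≈ -2.4000
Q(R, I) = -12/5
(u(-5, -8) + Q(12, 4))² = (7*(-8) - 12/5)² = (-56 - 12/5)² = (-292/5)² = 85264/25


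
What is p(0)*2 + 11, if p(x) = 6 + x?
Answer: 23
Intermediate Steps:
p(0)*2 + 11 = (6 + 0)*2 + 11 = 6*2 + 11 = 12 + 11 = 23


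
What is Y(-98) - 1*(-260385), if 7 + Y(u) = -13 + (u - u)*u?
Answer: 260365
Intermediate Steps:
Y(u) = -20 (Y(u) = -7 + (-13 + (u - u)*u) = -7 + (-13 + 0*u) = -7 + (-13 + 0) = -7 - 13 = -20)
Y(-98) - 1*(-260385) = -20 - 1*(-260385) = -20 + 260385 = 260365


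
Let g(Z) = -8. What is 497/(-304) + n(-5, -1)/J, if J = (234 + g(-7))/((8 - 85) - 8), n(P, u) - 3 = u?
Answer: -82001/34352 ≈ -2.3871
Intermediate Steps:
n(P, u) = 3 + u
J = -226/85 (J = (234 - 8)/((8 - 85) - 8) = 226/(-77 - 8) = 226/(-85) = 226*(-1/85) = -226/85 ≈ -2.6588)
497/(-304) + n(-5, -1)/J = 497/(-304) + (3 - 1)/(-226/85) = 497*(-1/304) + 2*(-85/226) = -497/304 - 85/113 = -82001/34352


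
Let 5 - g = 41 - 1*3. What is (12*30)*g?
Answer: -11880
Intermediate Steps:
g = -33 (g = 5 - (41 - 1*3) = 5 - (41 - 3) = 5 - 1*38 = 5 - 38 = -33)
(12*30)*g = (12*30)*(-33) = 360*(-33) = -11880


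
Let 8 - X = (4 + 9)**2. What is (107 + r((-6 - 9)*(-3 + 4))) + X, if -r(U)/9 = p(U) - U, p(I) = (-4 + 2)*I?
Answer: -459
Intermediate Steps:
p(I) = -2*I
X = -161 (X = 8 - (4 + 9)**2 = 8 - 1*13**2 = 8 - 1*169 = 8 - 169 = -161)
r(U) = 27*U (r(U) = -9*(-2*U - U) = -(-27)*U = 27*U)
(107 + r((-6 - 9)*(-3 + 4))) + X = (107 + 27*((-6 - 9)*(-3 + 4))) - 161 = (107 + 27*(-15*1)) - 161 = (107 + 27*(-15)) - 161 = (107 - 405) - 161 = -298 - 161 = -459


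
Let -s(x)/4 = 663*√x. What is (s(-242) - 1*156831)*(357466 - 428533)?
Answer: 11145508677 + 2073166524*I*√2 ≈ 1.1146e+10 + 2.9319e+9*I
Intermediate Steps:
s(x) = -2652*√x
(s(-242) - 1*156831)*(357466 - 428533) = (-29172*I*√2 - 1*156831)*(357466 - 428533) = (-29172*I*√2 - 156831)*(-71067) = (-156831 - 29172*I*√2)*(-71067) = 11145508677 + 2073166524*I*√2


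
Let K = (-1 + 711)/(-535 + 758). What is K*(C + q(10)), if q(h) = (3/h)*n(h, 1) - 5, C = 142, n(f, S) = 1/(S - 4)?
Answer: 97199/223 ≈ 435.87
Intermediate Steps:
K = 710/223 ≈ 3.1839
n(f, S) = 1/(-4 + S)
q(h) = -5 - 1/h (q(h) = (3/h)/(-4 + 1) - 5 = (3/h)/(-3) - 5 = (3/h)*(-⅓) - 5 = -1/h - 5 = -5 - 1/h)
K*(C + q(10)) = 710*(142 + (-5 - 1/10))/223 = 710*(142 + (-5 - 1*⅒))/223 = 710*(142 + (-5 - ⅒))/223 = 710*(142 - 51/10)/223 = (710/223)*(1369/10) = 97199/223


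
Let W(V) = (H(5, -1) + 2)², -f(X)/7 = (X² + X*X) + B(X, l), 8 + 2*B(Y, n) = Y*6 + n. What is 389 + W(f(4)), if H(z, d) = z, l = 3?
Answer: 438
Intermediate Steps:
B(Y, n) = -4 + n/2 + 3*Y (B(Y, n) = -4 + (Y*6 + n)/2 = -4 + (6*Y + n)/2 = -4 + (n + 6*Y)/2 = -4 + (n/2 + 3*Y) = -4 + n/2 + 3*Y)
f(X) = 35/2 - 21*X - 14*X² (f(X) = -7*((X² + X*X) + (-4 + (½)*3 + 3*X)) = -7*((X² + X²) + (-4 + 3/2 + 3*X)) = -7*(2*X² + (-5/2 + 3*X)) = -7*(-5/2 + 2*X² + 3*X) = 35/2 - 21*X - 14*X²)
W(V) = 49 (W(V) = (5 + 2)² = 7² = 49)
389 + W(f(4)) = 389 + 49 = 438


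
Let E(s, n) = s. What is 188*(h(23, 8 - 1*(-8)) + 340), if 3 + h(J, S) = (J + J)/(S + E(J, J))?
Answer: 2479532/39 ≈ 63578.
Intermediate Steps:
h(J, S) = -3 + 2*J/(J + S) (h(J, S) = -3 + (J + J)/(S + J) = -3 + (2*J)/(J + S) = -3 + 2*J/(J + S))
188*(h(23, 8 - 1*(-8)) + 340) = 188*((-1*23 - 3*(8 - 1*(-8)))/(23 + (8 - 1*(-8))) + 340) = 188*((-23 - 3*(8 + 8))/(23 + (8 + 8)) + 340) = 188*((-23 - 3*16)/(23 + 16) + 340) = 188*((-23 - 48)/39 + 340) = 188*((1/39)*(-71) + 340) = 188*(-71/39 + 340) = 188*(13189/39) = 2479532/39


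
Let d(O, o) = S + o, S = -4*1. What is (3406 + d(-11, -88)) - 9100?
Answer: -5786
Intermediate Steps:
S = -4
d(O, o) = -4 + o
(3406 + d(-11, -88)) - 9100 = (3406 + (-4 - 88)) - 9100 = (3406 - 92) - 9100 = 3314 - 9100 = -5786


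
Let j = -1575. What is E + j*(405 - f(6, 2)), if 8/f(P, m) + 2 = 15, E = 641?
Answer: -8271442/13 ≈ -6.3627e+5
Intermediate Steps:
f(P, m) = 8/13 (f(P, m) = 8/(-2 + 15) = 8/13)
E + j*(405 - f(6, 2)) = 641 - 1575*(405 - 1*8/13) = 641 - 1575*(405 - 8/13) = 641 - 1575*5257/13 = 641 - 8279775/13 = -8271442/13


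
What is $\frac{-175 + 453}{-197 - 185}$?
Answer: $- \frac{139}{191} \approx -0.72775$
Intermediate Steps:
$\frac{-175 + 453}{-197 - 185} = \frac{1}{-197 - 185} \cdot 278 = \frac{1}{-382} \cdot 278 = \left(- \frac{1}{382}\right) 278 = - \frac{139}{191}$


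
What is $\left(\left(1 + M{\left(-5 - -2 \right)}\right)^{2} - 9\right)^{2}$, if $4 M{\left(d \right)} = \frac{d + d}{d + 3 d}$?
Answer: $\frac{245025}{4096} \approx 59.821$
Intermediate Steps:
$M{\left(d \right)} = \frac{1}{8}$ ($M{\left(d \right)} = \frac{\left(d + d\right) \frac{1}{d + 3 d}}{4} = \frac{2 d \frac{1}{4 d}}{4} = \frac{1}{4} \cdot \frac{1}{2} = \frac{1}{8}$)
$\left(\left(1 + M{\left(-5 - -2 \right)}\right)^{2} - 9\right)^{2} = \left(\left(1 + \frac{1}{8}\right)^{2} - 9\right)^{2} = \left(\left(\frac{9}{8}\right)^{2} - 9\right)^{2} = \left(\frac{81}{64} - 9\right)^{2} = \left(- \frac{495}{64}\right)^{2} = \frac{245025}{4096}$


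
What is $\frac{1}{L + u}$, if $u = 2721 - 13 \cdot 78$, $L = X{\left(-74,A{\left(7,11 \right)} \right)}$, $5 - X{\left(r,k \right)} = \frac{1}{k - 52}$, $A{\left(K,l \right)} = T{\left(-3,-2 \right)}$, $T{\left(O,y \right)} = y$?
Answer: $\frac{54}{92449} \approx 0.00058411$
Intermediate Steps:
$A{\left(K,l \right)} = -2$
$X{\left(r,k \right)} = 5 - \frac{1}{-52 + k}$ ($X{\left(r,k \right)} = 5 - \frac{1}{k - 52} = 5 - \frac{1}{-52 + k}$)
$L = \frac{271}{54}$ ($L = \frac{-261 + 5 \left(-2\right)}{-52 - 2} = \frac{-261 - 10}{-54} = \left(- \frac{1}{54}\right) \left(-271\right) = \frac{271}{54} \approx 5.0185$)
$u = 1707$ ($u = 2721 - 1014 = 1707$)
$\frac{1}{L + u} = \frac{1}{\frac{271}{54} + 1707} = \frac{1}{\frac{92449}{54}} = \frac{54}{92449}$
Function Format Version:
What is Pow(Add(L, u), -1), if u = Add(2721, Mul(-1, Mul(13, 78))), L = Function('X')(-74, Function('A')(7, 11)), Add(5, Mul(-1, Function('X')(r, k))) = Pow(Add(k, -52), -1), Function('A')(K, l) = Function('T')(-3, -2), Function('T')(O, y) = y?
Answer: Rational(54, 92449) ≈ 0.00058411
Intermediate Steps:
Function('A')(K, l) = -2
Function('X')(r, k) = Add(5, Mul(-1, Pow(Add(-52, k), -1))) (Function('X')(r, k) = Add(5, Mul(-1, Pow(Add(k, -52), -1))) = Add(5, Mul(-1, Pow(Add(-52, k), -1))))
L = Rational(271, 54) (L = Mul(Pow(Add(-52, -2), -1), Add(-261, Mul(5, -2))) = Mul(Pow(-54, -1), Add(-261, -10)) = Mul(Rational(-1, 54), -271) = Rational(271, 54) ≈ 5.0185)
u = 1707 (u = Add(2721, Mul(-1, 1014)) = Add(2721, -1014) = 1707)
Pow(Add(L, u), -1) = Pow(Add(Rational(271, 54), 1707), -1) = Pow(Rational(92449, 54), -1) = Rational(54, 92449)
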